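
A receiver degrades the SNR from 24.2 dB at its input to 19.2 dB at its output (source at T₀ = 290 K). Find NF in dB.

5.0 dB

NF (dB) = SNR_in(dB) − SNR_out(dB) when the source is at T₀
NF = 24.2 − 19.2 = 5.0 dB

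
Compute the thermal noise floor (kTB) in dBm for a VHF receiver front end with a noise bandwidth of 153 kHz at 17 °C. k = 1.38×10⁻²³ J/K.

−122.1 dBm

T = 17 °C + 273.15 = 290.15 K
P_n = kTB = 1.38×10⁻²³ × 290.15 × 1.53×10⁵ = 6.13×10⁻¹⁶ W
In dBm: 10 log₁₀(6.13×10⁻¹⁶ / 10⁻³) = −122.1 dBm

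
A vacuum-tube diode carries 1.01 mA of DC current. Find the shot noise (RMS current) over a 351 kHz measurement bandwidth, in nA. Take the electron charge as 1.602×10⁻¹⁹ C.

10.7 nA

I_n = √(2qI·B)
2qI·B = 2 × 1.602×10⁻¹⁹ × 1.01×10⁻³ × 3.51×10⁵ = 1.14×10⁻¹⁶ A²
I_n = √(1.14×10⁻¹⁶) = 1.07×10⁻⁸ A = 10.7 nA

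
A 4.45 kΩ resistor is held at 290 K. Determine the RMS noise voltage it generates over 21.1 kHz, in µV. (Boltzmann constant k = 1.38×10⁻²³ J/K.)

V_n = √(4kTRB)
4kTRB = 4 × 1.38×10⁻²³ × 290 × 4.45×10³ × 2.11×10⁴ = 1.50×10⁻¹² V²
V_n = √(1.50×10⁻¹²) = 1.23×10⁻⁶ V = 1.23 µV

1.23 µV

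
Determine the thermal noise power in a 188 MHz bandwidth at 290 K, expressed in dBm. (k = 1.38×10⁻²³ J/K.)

−91.2 dBm

P_n = kTB = 1.38×10⁻²³ × 290 × 1.88×10⁸ = 7.52×10⁻¹³ W
In dBm: 10 log₁₀(7.52×10⁻¹³ / 10⁻³) = −91.2 dBm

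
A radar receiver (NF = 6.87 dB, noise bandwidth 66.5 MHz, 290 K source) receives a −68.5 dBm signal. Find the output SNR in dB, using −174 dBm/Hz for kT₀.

20.4 dB

Noise floor: N = −174 + 10 log₁₀(B) + NF
10 log₁₀(6.65×10⁷) = 78.23 dB
N = −174 + 78.23 + 6.87 = −88.90 dBm
SNR = P_sig − N = −68.5 − (−88.90) = 20.40 dB → 20.4 dB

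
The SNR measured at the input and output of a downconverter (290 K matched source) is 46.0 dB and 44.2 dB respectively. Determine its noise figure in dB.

1.8 dB

NF (dB) = SNR_in(dB) − SNR_out(dB) when the source is at T₀
NF = 46.0 − 44.2 = 1.8 dB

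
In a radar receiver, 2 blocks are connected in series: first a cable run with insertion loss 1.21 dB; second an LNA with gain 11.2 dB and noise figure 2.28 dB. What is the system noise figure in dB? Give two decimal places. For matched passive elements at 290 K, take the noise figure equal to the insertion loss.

Convert to linear (a loss of L dB is a gain of −L dB): F_i = 10^(NF_i/10), G_i = 10^(G_i,dB/10)
  Stage 1: F_1 = 10^(1.21/10) = 1.321, G_1 = 10^(−1.21/10) = 0.7568
  Stage 2: F_2 = 10^(2.28/10) = 1.690, G_2 = 10^(11.2/10) = 13.18
Friis cascade:
  F = 1.321 + (1.690 − 1)/0.7568 = 2.234
NF = 10 log₁₀(2.234) = 3.49 dB

3.49 dB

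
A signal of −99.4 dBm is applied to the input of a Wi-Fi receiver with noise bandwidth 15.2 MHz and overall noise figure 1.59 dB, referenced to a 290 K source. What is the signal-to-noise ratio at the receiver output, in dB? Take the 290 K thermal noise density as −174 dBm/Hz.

1.2 dB

Noise floor: N = −174 + 10 log₁₀(B) + NF
10 log₁₀(1.52×10⁷) = 71.82 dB
N = −174 + 71.82 + 1.59 = −100.59 dBm
SNR = P_sig − N = −99.4 − (−100.59) = 1.19 dB → 1.2 dB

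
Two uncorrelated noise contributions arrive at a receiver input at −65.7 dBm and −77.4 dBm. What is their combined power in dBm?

−65.4 dBm

Convert to linear, add, convert back:
P₁ = 2.69×10⁻¹⁰ W, P₂ = 1.82×10⁻¹¹ W
P_tot = 2.87×10⁻¹⁰ W → 10 log₁₀(P_tot / 10⁻³) = −65.4 dBm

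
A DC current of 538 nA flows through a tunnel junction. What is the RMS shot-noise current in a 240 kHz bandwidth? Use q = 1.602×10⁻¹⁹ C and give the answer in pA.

I_n = √(2qI·B)
2qI·B = 2 × 1.602×10⁻¹⁹ × 5.38×10⁻⁷ × 2.40×10⁵ = 4.14×10⁻²⁰ A²
I_n = √(4.14×10⁻²⁰) = 2.03×10⁻¹⁰ A = 203 pA

203 pA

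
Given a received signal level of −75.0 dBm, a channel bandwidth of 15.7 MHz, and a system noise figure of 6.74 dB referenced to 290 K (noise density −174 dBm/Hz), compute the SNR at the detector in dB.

Noise floor: N = −174 + 10 log₁₀(B) + NF
10 log₁₀(1.57×10⁷) = 71.96 dB
N = −174 + 71.96 + 6.74 = −95.30 dBm
SNR = P_sig − N = −75.0 − (−95.30) = 20.30 dB → 20.3 dB

20.3 dB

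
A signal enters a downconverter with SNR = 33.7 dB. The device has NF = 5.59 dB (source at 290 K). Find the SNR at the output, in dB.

28.11 dB

By definition F = SNR_in/SNR_out, so in dB: SNR_out = SNR_in − NF
SNR_out = 33.7 − 5.59 = 28.11 dB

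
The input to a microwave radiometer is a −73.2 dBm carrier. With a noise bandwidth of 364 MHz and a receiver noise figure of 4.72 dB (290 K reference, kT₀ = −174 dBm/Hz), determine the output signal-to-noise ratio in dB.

10.5 dB

Noise floor: N = −174 + 10 log₁₀(B) + NF
10 log₁₀(3.64×10⁸) = 85.61 dB
N = −174 + 85.61 + 4.72 = −83.67 dBm
SNR = P_sig − N = −73.2 − (−83.67) = 10.47 dB → 10.5 dB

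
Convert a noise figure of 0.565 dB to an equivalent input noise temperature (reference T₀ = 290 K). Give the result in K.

40.3 K

F = 10^(0.565/10) = 1.13894
T_e = (F − 1)·T₀ = (1.13894 − 1) × 290 = 40.3 K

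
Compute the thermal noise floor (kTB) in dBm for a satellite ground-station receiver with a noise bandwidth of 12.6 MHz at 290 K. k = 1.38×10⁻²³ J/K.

P_n = kTB = 1.38×10⁻²³ × 290 × 1.26×10⁷ = 5.04×10⁻¹⁴ W
In dBm: 10 log₁₀(5.04×10⁻¹⁴ / 10⁻³) = −103.0 dBm

−103.0 dBm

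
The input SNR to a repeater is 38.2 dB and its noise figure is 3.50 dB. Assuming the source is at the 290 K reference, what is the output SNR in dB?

By definition F = SNR_in/SNR_out, so in dB: SNR_out = SNR_in − NF
SNR_out = 38.2 − 3.50 = 34.70 dB

34.70 dB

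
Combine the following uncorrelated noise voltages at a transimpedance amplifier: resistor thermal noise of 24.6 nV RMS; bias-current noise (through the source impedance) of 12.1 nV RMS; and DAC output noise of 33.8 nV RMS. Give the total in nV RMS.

43.5 nV

Uncorrelated sources add in power (mean-square): V_tot = √(ΣV_i²)
V_tot = √[(2.46×10⁻⁸)² + (1.21×10⁻⁸)² + (3.38×10⁻⁸)²] = 4.35×10⁻⁸ V = 43.5 nV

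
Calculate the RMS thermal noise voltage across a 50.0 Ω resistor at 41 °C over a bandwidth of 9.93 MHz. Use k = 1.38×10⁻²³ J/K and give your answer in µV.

2.93 µV

T = 41 °C + 273.15 = 314.15 K
V_n = √(4kTRB)
4kTRB = 4 × 1.38×10⁻²³ × 314.15 × 5.00×10¹ × 9.93×10⁶ = 8.61×10⁻¹² V²
V_n = √(8.61×10⁻¹²) = 2.93×10⁻⁶ V = 2.93 µV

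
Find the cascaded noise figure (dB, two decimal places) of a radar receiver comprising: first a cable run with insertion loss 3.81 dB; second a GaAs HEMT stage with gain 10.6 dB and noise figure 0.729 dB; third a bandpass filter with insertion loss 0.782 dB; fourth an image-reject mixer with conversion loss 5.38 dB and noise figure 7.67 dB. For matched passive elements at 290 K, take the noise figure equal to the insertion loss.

Convert to linear (a loss of L dB is a gain of −L dB): F_i = 10^(NF_i/10), G_i = 10^(G_i,dB/10)
  Stage 1: F_1 = 10^(3.81/10) = 2.404, G_1 = 10^(−3.81/10) = 0.4159
  Stage 2: F_2 = 10^(0.729/10) = 1.183, G_2 = 10^(10.6/10) = 11.48
  Stage 3: F_3 = 10^(0.782/10) = 1.197, G_3 = 10^(−0.782/10) = 0.8352
  Stage 4: F_4 = 10^(7.67/10) = 5.848, G_4 = 10^(−5.38/10) = 0.2897
Friis cascade:
  F = 2.404 + (1.183 − 1)/0.4159 + (1.197 − 1)/4.775 + (5.848 − 1)/3.988 = 4.101
NF = 10 log₁₀(4.101) = 6.13 dB

6.13 dB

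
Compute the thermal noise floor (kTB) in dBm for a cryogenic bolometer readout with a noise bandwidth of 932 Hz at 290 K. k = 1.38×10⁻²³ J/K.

−144.3 dBm

P_n = kTB = 1.38×10⁻²³ × 290 × 9.32×10² = 3.73×10⁻¹⁸ W
In dBm: 10 log₁₀(3.73×10⁻¹⁸ / 10⁻³) = −144.3 dBm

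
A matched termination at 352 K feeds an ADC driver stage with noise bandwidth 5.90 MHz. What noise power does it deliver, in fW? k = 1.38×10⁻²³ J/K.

28.7 fW

P_n = kTB = 1.38×10⁻²³ × 352 × 5.90×10⁶ = 2.87×10⁻¹⁴ W = 28.7 fW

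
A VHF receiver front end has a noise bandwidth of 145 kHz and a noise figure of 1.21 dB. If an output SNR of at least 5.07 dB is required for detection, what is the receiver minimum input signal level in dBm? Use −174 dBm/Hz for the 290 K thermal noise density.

Sensitivity = −174 + 10 log₁₀(B) + NF + SNR_min
= −174 + 51.61 + 1.21 + 5.07
= −116.11 dBm → −116.1 dBm

−116.1 dBm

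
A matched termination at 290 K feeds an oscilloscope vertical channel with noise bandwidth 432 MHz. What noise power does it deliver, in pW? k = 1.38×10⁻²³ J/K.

1.73 pW

P_n = kTB = 1.38×10⁻²³ × 290 × 4.32×10⁸ = 1.73×10⁻¹² W = 1.73 pW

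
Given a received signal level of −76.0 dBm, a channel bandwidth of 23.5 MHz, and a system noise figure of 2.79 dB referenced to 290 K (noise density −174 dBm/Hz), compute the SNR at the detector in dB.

Noise floor: N = −174 + 10 log₁₀(B) + NF
10 log₁₀(2.35×10⁷) = 73.71 dB
N = −174 + 73.71 + 2.79 = −97.50 dBm
SNR = P_sig − N = −76.0 − (−97.50) = 21.50 dB → 21.5 dB

21.5 dB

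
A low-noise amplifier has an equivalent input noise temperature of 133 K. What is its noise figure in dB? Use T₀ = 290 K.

F = 1 + T_e/T₀ = 1 + 133/290 = 1.45862
NF = 10 log₁₀(1.45862) = 1.64 dB

1.64 dB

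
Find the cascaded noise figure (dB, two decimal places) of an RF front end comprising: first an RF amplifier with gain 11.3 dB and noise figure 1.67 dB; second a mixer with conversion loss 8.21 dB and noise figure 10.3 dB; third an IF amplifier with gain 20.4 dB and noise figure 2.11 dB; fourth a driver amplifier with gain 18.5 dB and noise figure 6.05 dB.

4.00 dB

Convert to linear (a loss of L dB is a gain of −L dB): F_i = 10^(NF_i/10), G_i = 10^(G_i,dB/10)
  Stage 1: F_1 = 10^(1.67/10) = 1.469, G_1 = 10^(11.3/10) = 13.49
  Stage 2: F_2 = 10^(10.3/10) = 10.72, G_2 = 10^(−8.21/10) = 0.1510
  Stage 3: F_3 = 10^(2.11/10) = 1.626, G_3 = 10^(20.4/10) = 109.6
  Stage 4: F_4 = 10^(6.05/10) = 4.027, G_4 = 10^(18.5/10) = 70.79
Friis cascade:
  F = 1.469 + (10.72 − 1)/13.49 + (1.626 − 1)/2.037 + (4.027 − 1)/223.4 = 2.510
NF = 10 log₁₀(2.510) = 4.00 dB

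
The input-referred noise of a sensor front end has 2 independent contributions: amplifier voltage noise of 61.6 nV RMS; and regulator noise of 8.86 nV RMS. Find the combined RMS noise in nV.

Uncorrelated sources add in power (mean-square): V_tot = √(ΣV_i²)
V_tot = √[(6.16×10⁻⁸)² + (8.86×10⁻⁹)²] = 6.22×10⁻⁸ V = 62.2 nV

62.2 nV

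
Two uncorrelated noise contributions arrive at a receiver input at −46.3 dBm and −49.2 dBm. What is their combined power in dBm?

Convert to linear, add, convert back:
P₁ = 2.34×10⁻⁸ W, P₂ = 1.20×10⁻⁸ W
P_tot = 3.55×10⁻⁸ W → 10 log₁₀(P_tot / 10⁻³) = −44.5 dBm

−44.5 dBm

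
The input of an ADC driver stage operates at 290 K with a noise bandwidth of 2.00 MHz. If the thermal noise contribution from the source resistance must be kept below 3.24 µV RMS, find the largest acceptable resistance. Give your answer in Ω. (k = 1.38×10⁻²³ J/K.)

Johnson–Nyquist: V_n = √(4kTRB) ⇒ R = V_n² / (4kTB)
4kTB = 4 × 1.38×10⁻²³ × 290 × 2.00×10⁶ = 3.20×10⁻¹⁴
R = (3.24×10⁻⁶)² / 3.20×10⁻¹⁴ = 3.28×10² Ω = 328 Ω

328 Ω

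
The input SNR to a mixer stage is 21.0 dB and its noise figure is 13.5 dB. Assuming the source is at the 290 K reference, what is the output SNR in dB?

By definition F = SNR_in/SNR_out, so in dB: SNR_out = SNR_in − NF
SNR_out = 21.0 − 13.5 = 7.5 dB

7.5 dB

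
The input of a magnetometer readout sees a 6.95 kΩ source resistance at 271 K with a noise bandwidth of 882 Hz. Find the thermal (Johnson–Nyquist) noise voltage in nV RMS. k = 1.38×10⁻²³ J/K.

V_n = √(4kTRB)
4kTRB = 4 × 1.38×10⁻²³ × 271 × 6.95×10³ × 8.82×10² = 9.17×10⁻¹⁴ V²
V_n = √(9.17×10⁻¹⁴) = 3.03×10⁻⁷ V = 303 nV

303 nV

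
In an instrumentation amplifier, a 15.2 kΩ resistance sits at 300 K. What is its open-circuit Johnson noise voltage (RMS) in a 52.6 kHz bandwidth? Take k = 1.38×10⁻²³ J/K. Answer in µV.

V_n = √(4kTRB)
4kTRB = 4 × 1.38×10⁻²³ × 300 × 1.52×10⁴ × 5.26×10⁴ = 1.32×10⁻¹¹ V²
V_n = √(1.32×10⁻¹¹) = 3.64×10⁻⁶ V = 3.64 µV

3.64 µV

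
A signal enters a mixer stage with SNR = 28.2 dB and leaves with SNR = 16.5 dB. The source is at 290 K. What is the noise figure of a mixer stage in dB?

NF (dB) = SNR_in(dB) − SNR_out(dB) when the source is at T₀
NF = 28.2 − 16.5 = 11.7 dB

11.7 dB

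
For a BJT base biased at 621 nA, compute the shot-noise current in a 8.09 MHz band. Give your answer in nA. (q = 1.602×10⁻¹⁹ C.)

I_n = √(2qI·B)
2qI·B = 2 × 1.602×10⁻¹⁹ × 6.21×10⁻⁷ × 8.09×10⁶ = 1.61×10⁻¹⁸ A²
I_n = √(1.61×10⁻¹⁸) = 1.27×10⁻⁹ A = 1.27 nA

1.27 nA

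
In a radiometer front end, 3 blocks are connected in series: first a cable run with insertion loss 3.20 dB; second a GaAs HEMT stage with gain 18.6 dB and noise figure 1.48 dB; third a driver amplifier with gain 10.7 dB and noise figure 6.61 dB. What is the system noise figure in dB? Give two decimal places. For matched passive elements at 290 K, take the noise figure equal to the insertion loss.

Convert to linear (a loss of L dB is a gain of −L dB): F_i = 10^(NF_i/10), G_i = 10^(G_i,dB/10)
  Stage 1: F_1 = 10^(3.20/10) = 2.089, G_1 = 10^(−3.20/10) = 0.4786
  Stage 2: F_2 = 10^(1.48/10) = 1.406, G_2 = 10^(18.6/10) = 72.44
  Stage 3: F_3 = 10^(6.61/10) = 4.581, G_3 = 10^(10.7/10) = 11.75
Friis cascade:
  F = 2.089 + (1.406 − 1)/0.4786 + (4.581 − 1)/34.67 = 3.041
NF = 10 log₁₀(3.041) = 4.83 dB

4.83 dB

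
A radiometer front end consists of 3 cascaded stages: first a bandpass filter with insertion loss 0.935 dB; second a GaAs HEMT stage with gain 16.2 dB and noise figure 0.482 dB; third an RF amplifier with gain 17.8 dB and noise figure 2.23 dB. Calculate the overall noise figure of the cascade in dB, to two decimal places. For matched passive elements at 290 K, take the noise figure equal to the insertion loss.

Convert to linear (a loss of L dB is a gain of −L dB): F_i = 10^(NF_i/10), G_i = 10^(G_i,dB/10)
  Stage 1: F_1 = 10^(0.935/10) = 1.240, G_1 = 10^(−0.935/10) = 0.8063
  Stage 2: F_2 = 10^(0.482/10) = 1.117, G_2 = 10^(16.2/10) = 41.69
  Stage 3: F_3 = 10^(2.23/10) = 1.671, G_3 = 10^(17.8/10) = 60.26
Friis cascade:
  F = 1.240 + (1.117 − 1)/0.8063 + (1.671 − 1)/33.61 = 1.406
NF = 10 log₁₀(1.406) = 1.48 dB

1.48 dB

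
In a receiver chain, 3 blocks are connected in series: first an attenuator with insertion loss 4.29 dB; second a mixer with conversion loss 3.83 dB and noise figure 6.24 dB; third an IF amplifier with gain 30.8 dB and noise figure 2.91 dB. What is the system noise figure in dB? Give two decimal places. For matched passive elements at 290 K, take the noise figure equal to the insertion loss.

Convert to linear (a loss of L dB is a gain of −L dB): F_i = 10^(NF_i/10), G_i = 10^(G_i,dB/10)
  Stage 1: F_1 = 10^(4.29/10) = 2.685, G_1 = 10^(−4.29/10) = 0.3724
  Stage 2: F_2 = 10^(6.24/10) = 4.207, G_2 = 10^(−3.83/10) = 0.4140
  Stage 3: F_3 = 10^(2.91/10) = 1.954, G_3 = 10^(30.8/10) = 1202
Friis cascade:
  F = 2.685 + (4.207 − 1)/0.3724 + (1.954 − 1)/0.1542 = 17.49
NF = 10 log₁₀(17.49) = 12.43 dB

12.43 dB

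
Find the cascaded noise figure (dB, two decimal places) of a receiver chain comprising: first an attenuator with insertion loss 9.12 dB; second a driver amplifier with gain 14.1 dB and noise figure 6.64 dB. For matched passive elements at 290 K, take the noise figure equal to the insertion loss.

Convert to linear (a loss of L dB is a gain of −L dB): F_i = 10^(NF_i/10), G_i = 10^(G_i,dB/10)
  Stage 1: F_1 = 10^(9.12/10) = 8.166, G_1 = 10^(−9.12/10) = 0.1225
  Stage 2: F_2 = 10^(6.64/10) = 4.613, G_2 = 10^(14.1/10) = 25.70
Friis cascade:
  F = 8.166 + (4.613 − 1)/0.1225 = 37.67
NF = 10 log₁₀(37.67) = 15.76 dB

15.76 dB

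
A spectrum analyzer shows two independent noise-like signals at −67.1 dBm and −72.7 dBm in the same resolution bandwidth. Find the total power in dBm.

−66.0 dBm

Convert to linear, add, convert back:
P₁ = 1.95×10⁻¹⁰ W, P₂ = 5.37×10⁻¹¹ W
P_tot = 2.49×10⁻¹⁰ W → 10 log₁₀(P_tot / 10⁻³) = −66.0 dBm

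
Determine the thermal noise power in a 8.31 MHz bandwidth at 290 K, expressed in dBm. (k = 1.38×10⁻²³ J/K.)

P_n = kTB = 1.38×10⁻²³ × 290 × 8.31×10⁶ = 3.33×10⁻¹⁴ W
In dBm: 10 log₁₀(3.33×10⁻¹⁴ / 10⁻³) = −104.8 dBm

−104.8 dBm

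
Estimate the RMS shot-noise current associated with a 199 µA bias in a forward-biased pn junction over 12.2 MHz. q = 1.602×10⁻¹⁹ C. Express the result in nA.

27.9 nA

I_n = √(2qI·B)
2qI·B = 2 × 1.602×10⁻¹⁹ × 1.99×10⁻⁴ × 1.22×10⁷ = 7.78×10⁻¹⁶ A²
I_n = √(7.78×10⁻¹⁶) = 2.79×10⁻⁸ A = 27.9 nA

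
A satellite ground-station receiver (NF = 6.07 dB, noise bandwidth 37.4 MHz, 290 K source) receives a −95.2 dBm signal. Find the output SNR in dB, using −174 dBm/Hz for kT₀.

Noise floor: N = −174 + 10 log₁₀(B) + NF
10 log₁₀(3.74×10⁷) = 75.73 dB
N = −174 + 75.73 + 6.07 = −92.20 dBm
SNR = P_sig − N = −95.2 − (−92.20) = −3.00 dB → −3.0 dB

−3.0 dB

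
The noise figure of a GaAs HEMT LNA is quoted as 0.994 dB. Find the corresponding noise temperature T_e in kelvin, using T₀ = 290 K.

F = 10^(0.994/10) = 1.25719
T_e = (F − 1)·T₀ = (1.25719 − 1) × 290 = 74.6 K

74.6 K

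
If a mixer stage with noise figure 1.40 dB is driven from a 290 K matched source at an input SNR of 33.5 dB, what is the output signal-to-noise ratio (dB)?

By definition F = SNR_in/SNR_out, so in dB: SNR_out = SNR_in − NF
SNR_out = 33.5 − 1.40 = 32.10 dB

32.10 dB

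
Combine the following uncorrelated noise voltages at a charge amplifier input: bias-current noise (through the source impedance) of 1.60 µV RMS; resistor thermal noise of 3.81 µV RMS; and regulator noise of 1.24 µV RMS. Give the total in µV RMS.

Uncorrelated sources add in power (mean-square): V_tot = √(ΣV_i²)
V_tot = √[(1.60×10⁻⁶)² + (3.81×10⁻⁶)² + (1.24×10⁻⁶)²] = 4.31×10⁻⁶ V = 4.31 µV

4.31 µV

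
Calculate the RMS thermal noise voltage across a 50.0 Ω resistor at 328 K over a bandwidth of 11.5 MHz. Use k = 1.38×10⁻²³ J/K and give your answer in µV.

3.23 µV

V_n = √(4kTRB)
4kTRB = 4 × 1.38×10⁻²³ × 328 × 5.00×10¹ × 1.15×10⁷ = 1.04×10⁻¹¹ V²
V_n = √(1.04×10⁻¹¹) = 3.23×10⁻⁶ V = 3.23 µV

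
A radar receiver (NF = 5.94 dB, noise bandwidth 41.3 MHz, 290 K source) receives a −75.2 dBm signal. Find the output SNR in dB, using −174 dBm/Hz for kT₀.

Noise floor: N = −174 + 10 log₁₀(B) + NF
10 log₁₀(4.13×10⁷) = 76.16 dB
N = −174 + 76.16 + 5.94 = −91.90 dBm
SNR = P_sig − N = −75.2 − (−91.90) = 16.70 dB → 16.7 dB

16.7 dB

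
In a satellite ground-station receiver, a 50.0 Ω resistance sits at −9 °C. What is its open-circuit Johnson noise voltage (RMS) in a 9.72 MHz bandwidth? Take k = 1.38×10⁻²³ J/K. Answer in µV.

2.66 µV

T = −9 °C + 273.15 = 264.15 K
V_n = √(4kTRB)
4kTRB = 4 × 1.38×10⁻²³ × 264.15 × 5.00×10¹ × 9.72×10⁶ = 7.09×10⁻¹² V²
V_n = √(7.09×10⁻¹²) = 2.66×10⁻⁶ V = 2.66 µV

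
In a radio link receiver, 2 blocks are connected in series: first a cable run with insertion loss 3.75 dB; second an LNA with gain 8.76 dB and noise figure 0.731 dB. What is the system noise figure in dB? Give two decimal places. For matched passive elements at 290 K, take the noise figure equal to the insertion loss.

Convert to linear (a loss of L dB is a gain of −L dB): F_i = 10^(NF_i/10), G_i = 10^(G_i,dB/10)
  Stage 1: F_1 = 10^(3.75/10) = 2.371, G_1 = 10^(−3.75/10) = 0.4217
  Stage 2: F_2 = 10^(0.731/10) = 1.183, G_2 = 10^(8.76/10) = 7.516
Friis cascade:
  F = 2.371 + (1.183 − 1)/0.4217 = 2.806
NF = 10 log₁₀(2.806) = 4.48 dB

4.48 dB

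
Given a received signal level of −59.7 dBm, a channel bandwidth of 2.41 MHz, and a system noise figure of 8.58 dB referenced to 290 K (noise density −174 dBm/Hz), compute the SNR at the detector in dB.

Noise floor: N = −174 + 10 log₁₀(B) + NF
10 log₁₀(2.41×10⁶) = 63.82 dB
N = −174 + 63.82 + 8.58 = −101.60 dBm
SNR = P_sig − N = −59.7 − (−101.60) = 41.90 dB → 41.9 dB

41.9 dB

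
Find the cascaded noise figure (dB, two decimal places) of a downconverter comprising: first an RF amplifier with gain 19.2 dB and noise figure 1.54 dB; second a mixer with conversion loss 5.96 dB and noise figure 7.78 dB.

1.72 dB

Convert to linear (a loss of L dB is a gain of −L dB): F_i = 10^(NF_i/10), G_i = 10^(G_i,dB/10)
  Stage 1: F_1 = 10^(1.54/10) = 1.426, G_1 = 10^(19.2/10) = 83.18
  Stage 2: F_2 = 10^(7.78/10) = 5.998, G_2 = 10^(−5.96/10) = 0.2535
Friis cascade:
  F = 1.426 + (5.998 − 1)/83.18 = 1.486
NF = 10 log₁₀(1.486) = 1.72 dB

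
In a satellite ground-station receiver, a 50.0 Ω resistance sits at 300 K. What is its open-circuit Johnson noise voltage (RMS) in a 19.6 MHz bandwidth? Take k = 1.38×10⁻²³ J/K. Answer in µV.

4.03 µV

V_n = √(4kTRB)
4kTRB = 4 × 1.38×10⁻²³ × 300 × 5.00×10¹ × 1.96×10⁷ = 1.62×10⁻¹¹ V²
V_n = √(1.62×10⁻¹¹) = 4.03×10⁻⁶ V = 4.03 µV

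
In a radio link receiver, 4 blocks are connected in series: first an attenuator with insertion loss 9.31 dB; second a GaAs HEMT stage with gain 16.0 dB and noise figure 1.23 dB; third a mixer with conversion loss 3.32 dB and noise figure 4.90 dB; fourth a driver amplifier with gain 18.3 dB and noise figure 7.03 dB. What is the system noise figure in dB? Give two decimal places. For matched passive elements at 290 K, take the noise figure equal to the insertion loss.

11.35 dB

Convert to linear (a loss of L dB is a gain of −L dB): F_i = 10^(NF_i/10), G_i = 10^(G_i,dB/10)
  Stage 1: F_1 = 10^(9.31/10) = 8.531, G_1 = 10^(−9.31/10) = 0.1172
  Stage 2: F_2 = 10^(1.23/10) = 1.327, G_2 = 10^(16.0/10) = 39.81
  Stage 3: F_3 = 10^(4.90/10) = 3.090, G_3 = 10^(−3.32/10) = 0.4656
  Stage 4: F_4 = 10^(7.03/10) = 5.047, G_4 = 10^(18.3/10) = 67.61
Friis cascade:
  F = 8.531 + (1.327 − 1)/0.1172 + (3.090 − 1)/4.667 + (5.047 − 1)/2.173 = 13.63
NF = 10 log₁₀(13.63) = 11.35 dB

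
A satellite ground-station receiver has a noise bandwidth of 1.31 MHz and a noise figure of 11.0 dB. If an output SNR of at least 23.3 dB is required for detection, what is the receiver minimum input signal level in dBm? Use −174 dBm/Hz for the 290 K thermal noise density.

Sensitivity = −174 + 10 log₁₀(B) + NF + SNR_min
= −174 + 61.17 + 11.0 + 23.3
= −78.53 dBm → −78.5 dBm

−78.5 dBm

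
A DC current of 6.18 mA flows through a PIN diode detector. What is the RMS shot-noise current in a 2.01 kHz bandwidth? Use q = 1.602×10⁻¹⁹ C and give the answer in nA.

I_n = √(2qI·B)
2qI·B = 2 × 1.602×10⁻¹⁹ × 6.18×10⁻³ × 2.01×10³ = 3.98×10⁻¹⁸ A²
I_n = √(3.98×10⁻¹⁸) = 1.99×10⁻⁹ A = 1.99 nA

1.99 nA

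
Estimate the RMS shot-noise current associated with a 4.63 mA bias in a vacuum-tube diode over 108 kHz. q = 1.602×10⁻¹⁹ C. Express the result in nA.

12.7 nA

I_n = √(2qI·B)
2qI·B = 2 × 1.602×10⁻¹⁹ × 4.63×10⁻³ × 1.08×10⁵ = 1.60×10⁻¹⁶ A²
I_n = √(1.60×10⁻¹⁶) = 1.27×10⁻⁸ A = 12.7 nA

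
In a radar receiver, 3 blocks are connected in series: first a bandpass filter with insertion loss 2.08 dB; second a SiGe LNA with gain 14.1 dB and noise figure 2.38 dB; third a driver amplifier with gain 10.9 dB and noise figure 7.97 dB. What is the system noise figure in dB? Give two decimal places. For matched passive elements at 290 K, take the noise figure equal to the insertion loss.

Convert to linear (a loss of L dB is a gain of −L dB): F_i = 10^(NF_i/10), G_i = 10^(G_i,dB/10)
  Stage 1: F_1 = 10^(2.08/10) = 1.614, G_1 = 10^(−2.08/10) = 0.6194
  Stage 2: F_2 = 10^(2.38/10) = 1.730, G_2 = 10^(14.1/10) = 25.70
  Stage 3: F_3 = 10^(7.97/10) = 6.266, G_3 = 10^(10.9/10) = 12.30
Friis cascade:
  F = 1.614 + (1.730 − 1)/0.6194 + (6.266 − 1)/15.92 = 3.123
NF = 10 log₁₀(3.123) = 4.95 dB

4.95 dB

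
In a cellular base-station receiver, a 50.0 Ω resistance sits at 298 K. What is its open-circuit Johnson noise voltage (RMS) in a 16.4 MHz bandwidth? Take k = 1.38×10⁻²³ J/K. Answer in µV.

3.67 µV

V_n = √(4kTRB)
4kTRB = 4 × 1.38×10⁻²³ × 298 × 5.00×10¹ × 1.64×10⁷ = 1.35×10⁻¹¹ V²
V_n = √(1.35×10⁻¹¹) = 3.67×10⁻⁶ V = 3.67 µV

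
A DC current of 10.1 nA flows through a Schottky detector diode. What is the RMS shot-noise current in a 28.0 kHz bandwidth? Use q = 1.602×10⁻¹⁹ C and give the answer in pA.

9.52 pA

I_n = √(2qI·B)
2qI·B = 2 × 1.602×10⁻¹⁹ × 1.01×10⁻⁸ × 2.80×10⁴ = 9.06×10⁻²³ A²
I_n = √(9.06×10⁻²³) = 9.52×10⁻¹² A = 9.52 pA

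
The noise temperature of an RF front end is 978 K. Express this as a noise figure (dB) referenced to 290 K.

F = 1 + T_e/T₀ = 1 + 978/290 = 4.37241
NF = 10 log₁₀(4.37241) = 6.41 dB

6.41 dB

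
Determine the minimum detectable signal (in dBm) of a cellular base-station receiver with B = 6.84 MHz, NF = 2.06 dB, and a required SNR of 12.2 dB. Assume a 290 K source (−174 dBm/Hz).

−91.4 dBm

Sensitivity = −174 + 10 log₁₀(B) + NF + SNR_min
= −174 + 68.35 + 2.06 + 12.2
= −91.39 dBm → −91.4 dBm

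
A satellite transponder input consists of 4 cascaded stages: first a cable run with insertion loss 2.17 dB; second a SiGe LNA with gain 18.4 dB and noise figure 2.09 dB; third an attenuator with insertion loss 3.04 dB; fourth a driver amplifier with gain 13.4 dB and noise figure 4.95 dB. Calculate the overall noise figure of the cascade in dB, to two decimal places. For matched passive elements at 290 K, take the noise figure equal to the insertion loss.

4.46 dB

Convert to linear (a loss of L dB is a gain of −L dB): F_i = 10^(NF_i/10), G_i = 10^(G_i,dB/10)
  Stage 1: F_1 = 10^(2.17/10) = 1.648, G_1 = 10^(−2.17/10) = 0.6067
  Stage 2: F_2 = 10^(2.09/10) = 1.618, G_2 = 10^(18.4/10) = 69.18
  Stage 3: F_3 = 10^(3.04/10) = 2.014, G_3 = 10^(−3.04/10) = 0.4966
  Stage 4: F_4 = 10^(4.95/10) = 3.126, G_4 = 10^(13.4/10) = 21.88
Friis cascade:
  F = 1.648 + (1.618 − 1)/0.6067 + (2.014 − 1)/41.98 + (3.126 − 1)/20.84 = 2.793
NF = 10 log₁₀(2.793) = 4.46 dB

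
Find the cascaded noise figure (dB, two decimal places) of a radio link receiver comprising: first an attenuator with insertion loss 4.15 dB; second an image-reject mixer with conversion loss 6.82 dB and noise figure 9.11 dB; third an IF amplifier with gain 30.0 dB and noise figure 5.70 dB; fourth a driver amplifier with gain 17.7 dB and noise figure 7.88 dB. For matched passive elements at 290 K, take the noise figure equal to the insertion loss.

Convert to linear (a loss of L dB is a gain of −L dB): F_i = 10^(NF_i/10), G_i = 10^(G_i,dB/10)
  Stage 1: F_1 = 10^(4.15/10) = 2.600, G_1 = 10^(−4.15/10) = 0.3846
  Stage 2: F_2 = 10^(9.11/10) = 8.147, G_2 = 10^(−6.82/10) = 0.2080
  Stage 3: F_3 = 10^(5.70/10) = 3.715, G_3 = 10^(30.0/10) = 1000
  Stage 4: F_4 = 10^(7.88/10) = 6.138, G_4 = 10^(17.7/10) = 58.88
Friis cascade:
  F = 2.600 + (8.147 − 1)/0.3846 + (3.715 − 1)/0.07998 + (6.138 − 1)/79.98 = 55.20
NF = 10 log₁₀(55.20) = 17.42 dB

17.42 dB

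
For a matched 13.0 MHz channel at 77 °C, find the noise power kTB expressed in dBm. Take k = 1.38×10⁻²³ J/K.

T = 77 °C + 273.15 = 350.15 K
P_n = kTB = 1.38×10⁻²³ × 350.15 × 1.30×10⁷ = 6.28×10⁻¹⁴ W
In dBm: 10 log₁₀(6.28×10⁻¹⁴ / 10⁻³) = −102.0 dBm

−102.0 dBm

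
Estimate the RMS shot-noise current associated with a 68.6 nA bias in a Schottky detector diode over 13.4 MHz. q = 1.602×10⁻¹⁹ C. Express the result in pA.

I_n = √(2qI·B)
2qI·B = 2 × 1.602×10⁻¹⁹ × 6.86×10⁻⁸ × 1.34×10⁷ = 2.95×10⁻¹⁹ A²
I_n = √(2.95×10⁻¹⁹) = 5.43×10⁻¹⁰ A = 543 pA

543 pA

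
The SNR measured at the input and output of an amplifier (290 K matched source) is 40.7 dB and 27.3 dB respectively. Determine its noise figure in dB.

13.4 dB

NF (dB) = SNR_in(dB) − SNR_out(dB) when the source is at T₀
NF = 40.7 − 27.3 = 13.4 dB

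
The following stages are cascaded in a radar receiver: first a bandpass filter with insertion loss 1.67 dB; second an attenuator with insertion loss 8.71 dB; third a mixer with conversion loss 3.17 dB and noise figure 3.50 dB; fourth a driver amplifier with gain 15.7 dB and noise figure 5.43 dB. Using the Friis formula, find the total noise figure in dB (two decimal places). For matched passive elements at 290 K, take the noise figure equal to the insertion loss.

19.08 dB

Convert to linear (a loss of L dB is a gain of −L dB): F_i = 10^(NF_i/10), G_i = 10^(G_i,dB/10)
  Stage 1: F_1 = 10^(1.67/10) = 1.469, G_1 = 10^(−1.67/10) = 0.6808
  Stage 2: F_2 = 10^(8.71/10) = 7.430, G_2 = 10^(−8.71/10) = 0.1346
  Stage 3: F_3 = 10^(3.50/10) = 2.239, G_3 = 10^(−3.17/10) = 0.4819
  Stage 4: F_4 = 10^(5.43/10) = 3.491, G_4 = 10^(15.7/10) = 37.15
Friis cascade:
  F = 1.469 + (7.430 − 1)/0.6808 + (2.239 − 1)/0.09162 + (3.491 − 1)/0.04416 = 80.86
NF = 10 log₁₀(80.86) = 19.08 dB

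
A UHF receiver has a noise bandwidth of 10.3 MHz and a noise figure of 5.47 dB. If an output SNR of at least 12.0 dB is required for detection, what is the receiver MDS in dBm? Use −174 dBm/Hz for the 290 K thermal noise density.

−86.4 dBm

Sensitivity = −174 + 10 log₁₀(B) + NF + SNR_min
= −174 + 70.13 + 5.47 + 12.0
= −86.40 dBm → −86.4 dBm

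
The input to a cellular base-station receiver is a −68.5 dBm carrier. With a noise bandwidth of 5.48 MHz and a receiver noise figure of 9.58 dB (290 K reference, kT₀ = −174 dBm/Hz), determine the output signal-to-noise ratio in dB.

Noise floor: N = −174 + 10 log₁₀(B) + NF
10 log₁₀(5.48×10⁶) = 67.39 dB
N = −174 + 67.39 + 9.58 = −97.03 dBm
SNR = P_sig − N = −68.5 − (−97.03) = 28.53 dB → 28.5 dB

28.5 dB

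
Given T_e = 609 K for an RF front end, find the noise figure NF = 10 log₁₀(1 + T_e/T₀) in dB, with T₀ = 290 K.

4.91 dB

F = 1 + T_e/T₀ = 1 + 609/290 = 3.1
NF = 10 log₁₀(3.1) = 4.91 dB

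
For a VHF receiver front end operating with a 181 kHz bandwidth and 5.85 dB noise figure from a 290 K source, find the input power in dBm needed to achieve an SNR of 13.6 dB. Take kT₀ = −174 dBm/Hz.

Sensitivity = −174 + 10 log₁₀(B) + NF + SNR_min
= −174 + 52.58 + 5.85 + 13.6
= −101.97 dBm → −102.0 dBm

−102.0 dBm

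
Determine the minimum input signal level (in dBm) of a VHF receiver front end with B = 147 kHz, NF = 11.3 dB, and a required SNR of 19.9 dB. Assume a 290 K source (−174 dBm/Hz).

Sensitivity = −174 + 10 log₁₀(B) + NF + SNR_min
= −174 + 51.67 + 11.3 + 19.9
= −91.13 dBm → −91.1 dBm

−91.1 dBm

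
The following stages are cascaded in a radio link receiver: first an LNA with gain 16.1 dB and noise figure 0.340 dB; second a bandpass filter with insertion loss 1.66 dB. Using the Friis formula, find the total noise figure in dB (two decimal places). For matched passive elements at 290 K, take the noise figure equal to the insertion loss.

0.39 dB

Convert to linear (a loss of L dB is a gain of −L dB): F_i = 10^(NF_i/10), G_i = 10^(G_i,dB/10)
  Stage 1: F_1 = 10^(0.340/10) = 1.081, G_1 = 10^(16.1/10) = 40.74
  Stage 2: F_2 = 10^(1.66/10) = 1.466, G_2 = 10^(−1.66/10) = 0.6823
Friis cascade:
  F = 1.081 + (1.466 − 1)/40.74 = 1.093
NF = 10 log₁₀(1.093) = 0.39 dB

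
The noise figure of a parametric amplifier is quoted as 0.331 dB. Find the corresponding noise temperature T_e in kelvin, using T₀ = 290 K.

F = 10^(0.331/10) = 1.0792
T_e = (F − 1)·T₀ = (1.0792 − 1) × 290 = 23.0 K

23.0 K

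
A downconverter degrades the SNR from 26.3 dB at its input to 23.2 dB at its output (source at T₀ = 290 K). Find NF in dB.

3.1 dB

NF (dB) = SNR_in(dB) − SNR_out(dB) when the source is at T₀
NF = 26.3 − 23.2 = 3.1 dB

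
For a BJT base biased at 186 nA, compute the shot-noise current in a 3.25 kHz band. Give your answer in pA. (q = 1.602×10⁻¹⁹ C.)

13.9 pA

I_n = √(2qI·B)
2qI·B = 2 × 1.602×10⁻¹⁹ × 1.86×10⁻⁷ × 3.25×10³ = 1.94×10⁻²² A²
I_n = √(1.94×10⁻²²) = 1.39×10⁻¹¹ A = 13.9 pA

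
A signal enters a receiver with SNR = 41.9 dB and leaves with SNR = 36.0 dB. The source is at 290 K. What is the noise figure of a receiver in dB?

5.9 dB

NF (dB) = SNR_in(dB) − SNR_out(dB) when the source is at T₀
NF = 41.9 − 36.0 = 5.9 dB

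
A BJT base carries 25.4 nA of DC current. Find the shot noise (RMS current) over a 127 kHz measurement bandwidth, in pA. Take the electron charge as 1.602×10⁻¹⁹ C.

32.1 pA

I_n = √(2qI·B)
2qI·B = 2 × 1.602×10⁻¹⁹ × 2.54×10⁻⁸ × 1.27×10⁵ = 1.03×10⁻²¹ A²
I_n = √(1.03×10⁻²¹) = 3.21×10⁻¹¹ A = 32.1 pA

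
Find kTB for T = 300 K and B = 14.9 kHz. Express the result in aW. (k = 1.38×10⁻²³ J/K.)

P_n = kTB = 1.38×10⁻²³ × 300 × 1.49×10⁴ = 6.17×10⁻¹⁷ W = 61.7 aW

61.7 aW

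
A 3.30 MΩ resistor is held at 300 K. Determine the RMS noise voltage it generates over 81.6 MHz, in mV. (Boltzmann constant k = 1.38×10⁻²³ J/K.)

V_n = √(4kTRB)
4kTRB = 4 × 1.38×10⁻²³ × 300 × 3.30×10⁶ × 8.16×10⁷ = 4.46×10⁻⁶ V²
V_n = √(4.46×10⁻⁶) = 2.11×10⁻³ V = 2.11 mV

2.11 mV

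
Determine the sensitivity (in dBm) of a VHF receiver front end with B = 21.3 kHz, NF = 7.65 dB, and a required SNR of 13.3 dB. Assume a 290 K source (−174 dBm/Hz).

−109.8 dBm

Sensitivity = −174 + 10 log₁₀(B) + NF + SNR_min
= −174 + 43.28 + 7.65 + 13.3
= −109.77 dBm → −109.8 dBm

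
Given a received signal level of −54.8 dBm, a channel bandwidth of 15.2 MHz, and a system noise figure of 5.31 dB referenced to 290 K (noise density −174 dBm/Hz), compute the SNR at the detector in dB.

42.1 dB

Noise floor: N = −174 + 10 log₁₀(B) + NF
10 log₁₀(1.52×10⁷) = 71.82 dB
N = −174 + 71.82 + 5.31 = −96.87 dBm
SNR = P_sig − N = −54.8 − (−96.87) = 42.07 dB → 42.1 dB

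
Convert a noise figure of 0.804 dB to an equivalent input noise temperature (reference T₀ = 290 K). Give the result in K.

F = 10^(0.804/10) = 1.20337
T_e = (F − 1)·T₀ = (1.20337 − 1) × 290 = 59.0 K

59.0 K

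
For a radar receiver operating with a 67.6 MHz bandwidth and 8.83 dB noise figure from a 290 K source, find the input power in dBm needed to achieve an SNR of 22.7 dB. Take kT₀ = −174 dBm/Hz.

−64.2 dBm

Sensitivity = −174 + 10 log₁₀(B) + NF + SNR_min
= −174 + 78.3 + 8.83 + 22.7
= −64.17 dBm → −64.2 dBm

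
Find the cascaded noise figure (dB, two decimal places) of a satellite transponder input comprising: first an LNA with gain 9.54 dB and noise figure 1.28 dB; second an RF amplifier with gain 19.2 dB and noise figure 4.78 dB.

Convert to linear (a loss of L dB is a gain of −L dB): F_i = 10^(NF_i/10), G_i = 10^(G_i,dB/10)
  Stage 1: F_1 = 10^(1.28/10) = 1.343, G_1 = 10^(9.54/10) = 8.995
  Stage 2: F_2 = 10^(4.78/10) = 3.006, G_2 = 10^(19.2/10) = 83.18
Friis cascade:
  F = 1.343 + (3.006 − 1)/8.995 = 1.566
NF = 10 log₁₀(1.566) = 1.95 dB

1.95 dB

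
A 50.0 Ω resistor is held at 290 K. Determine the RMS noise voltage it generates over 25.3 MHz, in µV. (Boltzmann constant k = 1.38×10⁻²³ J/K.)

V_n = √(4kTRB)
4kTRB = 4 × 1.38×10⁻²³ × 290 × 5.00×10¹ × 2.53×10⁷ = 2.03×10⁻¹¹ V²
V_n = √(2.03×10⁻¹¹) = 4.50×10⁻⁶ V = 4.50 µV

4.50 µV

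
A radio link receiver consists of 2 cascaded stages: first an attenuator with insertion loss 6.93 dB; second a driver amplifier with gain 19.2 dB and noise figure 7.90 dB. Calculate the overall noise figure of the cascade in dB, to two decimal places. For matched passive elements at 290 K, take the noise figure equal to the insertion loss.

Convert to linear (a loss of L dB is a gain of −L dB): F_i = 10^(NF_i/10), G_i = 10^(G_i,dB/10)
  Stage 1: F_1 = 10^(6.93/10) = 4.932, G_1 = 10^(−6.93/10) = 0.2028
  Stage 2: F_2 = 10^(7.90/10) = 6.166, G_2 = 10^(19.2/10) = 83.18
Friis cascade:
  F = 4.932 + (6.166 − 1)/0.2028 = 30.41
NF = 10 log₁₀(30.41) = 14.83 dB

14.83 dB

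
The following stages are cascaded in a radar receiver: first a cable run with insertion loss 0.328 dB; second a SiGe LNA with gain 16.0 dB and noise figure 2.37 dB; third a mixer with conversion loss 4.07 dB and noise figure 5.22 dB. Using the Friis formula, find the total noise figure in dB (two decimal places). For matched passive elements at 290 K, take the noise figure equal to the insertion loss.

2.84 dB

Convert to linear (a loss of L dB is a gain of −L dB): F_i = 10^(NF_i/10), G_i = 10^(G_i,dB/10)
  Stage 1: F_1 = 10^(0.328/10) = 1.078, G_1 = 10^(−0.328/10) = 0.9273
  Stage 2: F_2 = 10^(2.37/10) = 1.726, G_2 = 10^(16.0/10) = 39.81
  Stage 3: F_3 = 10^(5.22/10) = 3.327, G_3 = 10^(−4.07/10) = 0.3917
Friis cascade:
  F = 1.078 + (1.726 − 1)/0.9273 + (3.327 − 1)/36.91 = 1.924
NF = 10 log₁₀(1.924) = 2.84 dB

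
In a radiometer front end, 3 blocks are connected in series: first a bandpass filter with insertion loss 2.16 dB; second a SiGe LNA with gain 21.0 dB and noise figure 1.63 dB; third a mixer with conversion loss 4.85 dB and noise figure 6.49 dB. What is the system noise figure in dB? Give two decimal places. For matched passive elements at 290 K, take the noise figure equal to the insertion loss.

3.87 dB

Convert to linear (a loss of L dB is a gain of −L dB): F_i = 10^(NF_i/10), G_i = 10^(G_i,dB/10)
  Stage 1: F_1 = 10^(2.16/10) = 1.644, G_1 = 10^(−2.16/10) = 0.6081
  Stage 2: F_2 = 10^(1.63/10) = 1.455, G_2 = 10^(21.0/10) = 125.9
  Stage 3: F_3 = 10^(6.49/10) = 4.457, G_3 = 10^(−4.85/10) = 0.3273
Friis cascade:
  F = 1.644 + (1.455 − 1)/0.6081 + (4.457 − 1)/76.56 = 2.438
NF = 10 log₁₀(2.438) = 3.87 dB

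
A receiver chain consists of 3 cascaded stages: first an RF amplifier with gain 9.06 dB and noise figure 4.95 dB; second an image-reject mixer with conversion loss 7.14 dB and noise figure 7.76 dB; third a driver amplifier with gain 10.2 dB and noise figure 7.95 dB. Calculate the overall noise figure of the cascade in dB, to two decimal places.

8.52 dB

Convert to linear (a loss of L dB is a gain of −L dB): F_i = 10^(NF_i/10), G_i = 10^(G_i,dB/10)
  Stage 1: F_1 = 10^(4.95/10) = 3.126, G_1 = 10^(9.06/10) = 8.054
  Stage 2: F_2 = 10^(7.76/10) = 5.970, G_2 = 10^(−7.14/10) = 0.1932
  Stage 3: F_3 = 10^(7.95/10) = 6.237, G_3 = 10^(10.2/10) = 10.47
Friis cascade:
  F = 3.126 + (5.970 − 1)/8.054 + (6.237 − 1)/1.556 = 7.109
NF = 10 log₁₀(7.109) = 8.52 dB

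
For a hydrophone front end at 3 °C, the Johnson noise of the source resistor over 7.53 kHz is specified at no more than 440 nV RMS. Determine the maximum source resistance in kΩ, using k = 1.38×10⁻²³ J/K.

1.69 kΩ

T = 3 °C + 273.15 = 276.15 K
Johnson–Nyquist: V_n = √(4kTRB) ⇒ R = V_n² / (4kTB)
4kTB = 4 × 1.38×10⁻²³ × 276.15 × 7.53×10³ = 1.15×10⁻¹⁶
R = (4.40×10⁻⁷)² / 1.15×10⁻¹⁶ = 1.69×10³ Ω = 1.69 kΩ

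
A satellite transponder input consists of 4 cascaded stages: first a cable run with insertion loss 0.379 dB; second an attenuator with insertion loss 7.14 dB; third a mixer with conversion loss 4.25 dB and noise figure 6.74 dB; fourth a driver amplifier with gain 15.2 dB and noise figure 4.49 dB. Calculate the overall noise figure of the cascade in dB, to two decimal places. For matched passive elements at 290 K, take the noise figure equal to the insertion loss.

Convert to linear (a loss of L dB is a gain of −L dB): F_i = 10^(NF_i/10), G_i = 10^(G_i,dB/10)
  Stage 1: F_1 = 10^(0.379/10) = 1.091, G_1 = 10^(−0.379/10) = 0.9164
  Stage 2: F_2 = 10^(7.14/10) = 5.176, G_2 = 10^(−7.14/10) = 0.1932
  Stage 3: F_3 = 10^(6.74/10) = 4.721, G_3 = 10^(−4.25/10) = 0.3758
  Stage 4: F_4 = 10^(4.49/10) = 2.812, G_4 = 10^(15.2/10) = 33.11
Friis cascade:
  F = 1.091 + (5.176 − 1)/0.9164 + (4.721 − 1)/0.1771 + (2.812 − 1)/0.06654 = 53.89
NF = 10 log₁₀(53.89) = 17.32 dB

17.32 dB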